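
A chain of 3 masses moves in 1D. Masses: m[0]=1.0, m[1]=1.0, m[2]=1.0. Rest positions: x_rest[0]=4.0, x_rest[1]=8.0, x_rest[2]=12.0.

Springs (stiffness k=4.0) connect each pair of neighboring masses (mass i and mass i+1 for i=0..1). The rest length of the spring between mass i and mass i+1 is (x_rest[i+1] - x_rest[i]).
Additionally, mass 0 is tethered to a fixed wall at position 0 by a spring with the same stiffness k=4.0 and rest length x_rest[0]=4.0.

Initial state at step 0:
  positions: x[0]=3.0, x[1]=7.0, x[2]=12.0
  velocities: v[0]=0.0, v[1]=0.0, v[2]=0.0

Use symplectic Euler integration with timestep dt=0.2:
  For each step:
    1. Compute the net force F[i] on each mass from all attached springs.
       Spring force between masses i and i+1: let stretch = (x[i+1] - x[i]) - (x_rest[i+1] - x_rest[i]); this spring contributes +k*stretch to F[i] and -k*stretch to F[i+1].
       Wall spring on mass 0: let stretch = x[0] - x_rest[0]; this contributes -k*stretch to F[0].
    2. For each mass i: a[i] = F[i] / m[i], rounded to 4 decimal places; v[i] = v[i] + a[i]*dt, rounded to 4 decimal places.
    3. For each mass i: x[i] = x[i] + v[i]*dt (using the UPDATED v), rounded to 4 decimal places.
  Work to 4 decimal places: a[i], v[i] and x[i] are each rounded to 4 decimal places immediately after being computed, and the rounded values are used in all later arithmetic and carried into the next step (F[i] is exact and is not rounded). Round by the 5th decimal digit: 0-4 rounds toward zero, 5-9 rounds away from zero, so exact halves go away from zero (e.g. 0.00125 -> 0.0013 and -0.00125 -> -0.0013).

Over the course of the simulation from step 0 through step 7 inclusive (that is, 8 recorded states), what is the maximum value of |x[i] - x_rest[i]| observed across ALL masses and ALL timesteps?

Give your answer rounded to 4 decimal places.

Answer: 1.0161

Derivation:
Step 0: x=[3.0000 7.0000 12.0000] v=[0.0000 0.0000 0.0000]
Step 1: x=[3.1600 7.1600 11.8400] v=[0.8000 0.8000 -0.8000]
Step 2: x=[3.4544 7.4288 11.5712] v=[1.4720 1.3440 -1.3440]
Step 3: x=[3.8320 7.7245 11.2796] v=[1.8880 1.4784 -1.4579]
Step 4: x=[4.2193 7.9662 11.0592] v=[1.9364 1.2085 -1.1020]
Step 5: x=[4.5310 8.1033 10.9839] v=[1.5585 0.6854 -0.3764]
Step 6: x=[4.6893 8.1297 11.0877] v=[0.7915 0.1320 0.5191]
Step 7: x=[4.6478 8.0789 11.3582] v=[-0.2076 -0.2539 1.3527]
Max displacement = 1.0161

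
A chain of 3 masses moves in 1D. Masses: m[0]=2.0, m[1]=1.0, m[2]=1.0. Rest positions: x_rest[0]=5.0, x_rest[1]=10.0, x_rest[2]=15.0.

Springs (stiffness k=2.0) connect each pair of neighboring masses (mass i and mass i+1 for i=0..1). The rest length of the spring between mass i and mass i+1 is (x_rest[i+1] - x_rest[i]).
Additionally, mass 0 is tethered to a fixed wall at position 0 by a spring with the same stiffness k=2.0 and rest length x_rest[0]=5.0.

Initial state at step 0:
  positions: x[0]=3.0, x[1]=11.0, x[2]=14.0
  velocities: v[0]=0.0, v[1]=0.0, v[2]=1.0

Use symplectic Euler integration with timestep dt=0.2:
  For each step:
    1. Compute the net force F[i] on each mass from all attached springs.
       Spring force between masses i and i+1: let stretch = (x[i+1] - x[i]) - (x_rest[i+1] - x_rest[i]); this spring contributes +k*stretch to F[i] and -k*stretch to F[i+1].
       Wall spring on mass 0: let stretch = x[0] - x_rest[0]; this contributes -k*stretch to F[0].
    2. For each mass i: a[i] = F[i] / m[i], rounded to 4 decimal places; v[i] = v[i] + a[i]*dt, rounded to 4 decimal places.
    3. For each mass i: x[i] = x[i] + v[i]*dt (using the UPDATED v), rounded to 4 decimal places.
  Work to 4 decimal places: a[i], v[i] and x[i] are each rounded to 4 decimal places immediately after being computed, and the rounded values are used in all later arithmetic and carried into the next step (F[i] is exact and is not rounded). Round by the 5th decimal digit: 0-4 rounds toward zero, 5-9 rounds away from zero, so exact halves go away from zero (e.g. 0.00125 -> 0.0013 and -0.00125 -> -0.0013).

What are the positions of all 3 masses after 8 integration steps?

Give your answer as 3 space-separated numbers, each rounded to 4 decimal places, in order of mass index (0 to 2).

Answer: 5.8968 9.0752 15.0805

Derivation:
Step 0: x=[3.0000 11.0000 14.0000] v=[0.0000 0.0000 1.0000]
Step 1: x=[3.2000 10.6000 14.3600] v=[1.0000 -2.0000 1.8000]
Step 2: x=[3.5680 9.9088 14.8192] v=[1.8400 -3.4560 2.2960]
Step 3: x=[4.0469 9.1032 15.2856] v=[2.3946 -4.0282 2.3318]
Step 4: x=[4.5662 8.3876 15.6574] v=[2.5965 -3.5778 1.8588]
Step 5: x=[5.0557 7.9479 15.8476] v=[2.4475 -2.1984 0.9509]
Step 6: x=[5.4587 7.9088 15.8058] v=[2.0148 -0.1954 -0.2090]
Step 7: x=[5.7413 8.3055 15.5322] v=[1.4131 1.9834 -1.3678]
Step 8: x=[5.8968 9.0752 15.0805] v=[0.7777 3.8484 -2.2585]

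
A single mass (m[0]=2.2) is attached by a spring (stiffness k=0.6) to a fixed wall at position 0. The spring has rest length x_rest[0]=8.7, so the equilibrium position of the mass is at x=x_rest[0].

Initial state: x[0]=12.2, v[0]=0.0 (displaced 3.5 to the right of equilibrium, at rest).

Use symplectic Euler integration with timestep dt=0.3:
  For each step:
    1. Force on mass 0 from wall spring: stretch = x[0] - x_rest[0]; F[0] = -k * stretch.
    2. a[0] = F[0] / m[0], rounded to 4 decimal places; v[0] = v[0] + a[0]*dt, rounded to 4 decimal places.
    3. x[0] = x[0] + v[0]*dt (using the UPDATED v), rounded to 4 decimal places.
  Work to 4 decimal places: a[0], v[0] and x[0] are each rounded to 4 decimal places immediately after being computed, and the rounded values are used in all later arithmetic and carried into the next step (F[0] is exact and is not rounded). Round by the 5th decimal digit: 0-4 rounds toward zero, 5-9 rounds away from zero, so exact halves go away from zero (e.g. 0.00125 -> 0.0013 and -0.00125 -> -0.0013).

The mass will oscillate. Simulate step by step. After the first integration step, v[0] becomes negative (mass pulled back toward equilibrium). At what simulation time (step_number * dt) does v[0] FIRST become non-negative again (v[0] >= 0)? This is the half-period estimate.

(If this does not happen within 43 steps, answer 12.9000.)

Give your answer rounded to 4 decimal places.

Step 0: x=[12.2000] v=[0.0000]
Step 1: x=[12.1141] v=[-0.2864]
Step 2: x=[11.9444] v=[-0.5657]
Step 3: x=[11.6951] v=[-0.8311]
Step 4: x=[11.3723] v=[-1.0761]
Step 5: x=[10.9839] v=[-1.2947]
Step 6: x=[10.5394] v=[-1.4816]
Step 7: x=[10.0498] v=[-1.6321]
Step 8: x=[9.5271] v=[-1.7425]
Step 9: x=[8.9840] v=[-1.8102]
Step 10: x=[8.4340] v=[-1.8335]
Step 11: x=[7.8905] v=[-1.8118]
Step 12: x=[7.3668] v=[-1.7456]
Step 13: x=[6.8759] v=[-1.6365]
Step 14: x=[6.4297] v=[-1.4873]
Step 15: x=[6.0393] v=[-1.3015]
Step 16: x=[5.7142] v=[-1.0838]
Step 17: x=[5.4624] v=[-0.8395]
Step 18: x=[5.2900] v=[-0.5746]
Step 19: x=[5.2013] v=[-0.2956]
Step 20: x=[5.1985] v=[-0.0093]
Step 21: x=[5.2817] v=[0.2772]
First v>=0 after going negative at step 21, time=6.3000

Answer: 6.3000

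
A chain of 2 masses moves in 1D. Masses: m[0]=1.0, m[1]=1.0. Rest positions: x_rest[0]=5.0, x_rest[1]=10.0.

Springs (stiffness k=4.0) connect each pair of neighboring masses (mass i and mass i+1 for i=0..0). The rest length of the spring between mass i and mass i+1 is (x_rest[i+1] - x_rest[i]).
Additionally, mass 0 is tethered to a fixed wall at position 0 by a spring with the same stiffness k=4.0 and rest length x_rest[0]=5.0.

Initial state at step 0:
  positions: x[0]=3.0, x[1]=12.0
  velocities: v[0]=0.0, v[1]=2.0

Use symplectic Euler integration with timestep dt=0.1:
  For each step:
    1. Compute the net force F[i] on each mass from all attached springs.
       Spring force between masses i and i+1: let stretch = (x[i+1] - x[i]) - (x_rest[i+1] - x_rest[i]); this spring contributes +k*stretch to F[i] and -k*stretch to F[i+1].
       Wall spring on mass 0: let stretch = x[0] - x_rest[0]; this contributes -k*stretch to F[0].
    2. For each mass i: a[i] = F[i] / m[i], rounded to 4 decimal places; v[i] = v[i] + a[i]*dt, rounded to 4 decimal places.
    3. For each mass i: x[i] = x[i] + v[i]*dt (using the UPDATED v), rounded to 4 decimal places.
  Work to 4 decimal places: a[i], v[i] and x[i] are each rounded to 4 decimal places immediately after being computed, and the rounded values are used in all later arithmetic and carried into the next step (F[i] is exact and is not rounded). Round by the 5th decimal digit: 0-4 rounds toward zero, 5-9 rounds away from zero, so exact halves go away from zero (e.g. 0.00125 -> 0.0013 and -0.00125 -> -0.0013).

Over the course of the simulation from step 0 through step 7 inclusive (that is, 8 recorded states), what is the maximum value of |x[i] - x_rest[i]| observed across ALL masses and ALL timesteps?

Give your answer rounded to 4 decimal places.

Step 0: x=[3.0000 12.0000] v=[0.0000 2.0000]
Step 1: x=[3.2400 12.0400] v=[2.4000 0.4000]
Step 2: x=[3.7024 11.9280] v=[4.6240 -1.1200]
Step 3: x=[4.3457 11.6870] v=[6.4333 -2.4102]
Step 4: x=[5.1089 11.3523] v=[7.6315 -3.3467]
Step 5: x=[5.9174 10.9679] v=[8.0853 -3.8441]
Step 6: x=[6.6913 10.5815] v=[7.7385 -3.8643]
Step 7: x=[7.3531 10.2395] v=[6.6181 -3.4204]
Max displacement = 2.3531

Answer: 2.3531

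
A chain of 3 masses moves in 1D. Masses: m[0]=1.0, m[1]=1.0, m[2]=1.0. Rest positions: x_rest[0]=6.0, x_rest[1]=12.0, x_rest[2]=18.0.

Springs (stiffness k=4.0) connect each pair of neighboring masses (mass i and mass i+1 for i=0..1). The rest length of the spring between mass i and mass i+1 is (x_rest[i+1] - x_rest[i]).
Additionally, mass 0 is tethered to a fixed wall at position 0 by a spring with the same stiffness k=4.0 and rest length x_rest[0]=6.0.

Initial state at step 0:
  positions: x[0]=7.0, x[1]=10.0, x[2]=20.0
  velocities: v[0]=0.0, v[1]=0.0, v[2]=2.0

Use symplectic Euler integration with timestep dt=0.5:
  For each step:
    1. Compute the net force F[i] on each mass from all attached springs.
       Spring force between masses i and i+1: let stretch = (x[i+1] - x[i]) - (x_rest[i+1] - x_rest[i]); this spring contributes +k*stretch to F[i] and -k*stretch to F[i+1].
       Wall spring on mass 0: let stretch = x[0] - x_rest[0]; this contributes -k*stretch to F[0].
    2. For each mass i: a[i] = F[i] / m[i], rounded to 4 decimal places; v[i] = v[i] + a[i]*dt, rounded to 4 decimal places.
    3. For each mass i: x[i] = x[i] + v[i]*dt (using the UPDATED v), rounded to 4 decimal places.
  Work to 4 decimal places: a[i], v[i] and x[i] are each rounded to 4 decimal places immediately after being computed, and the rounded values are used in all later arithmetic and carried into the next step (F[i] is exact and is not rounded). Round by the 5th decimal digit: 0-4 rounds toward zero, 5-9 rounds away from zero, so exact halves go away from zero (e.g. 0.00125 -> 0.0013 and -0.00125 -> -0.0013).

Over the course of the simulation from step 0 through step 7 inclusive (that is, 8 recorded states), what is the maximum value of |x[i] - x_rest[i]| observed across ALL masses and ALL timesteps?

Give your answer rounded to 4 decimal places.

Step 0: x=[7.0000 10.0000 20.0000] v=[0.0000 0.0000 2.0000]
Step 1: x=[3.0000 17.0000 17.0000] v=[-8.0000 14.0000 -6.0000]
Step 2: x=[10.0000 10.0000 20.0000] v=[14.0000 -14.0000 6.0000]
Step 3: x=[7.0000 13.0000 19.0000] v=[-6.0000 6.0000 -2.0000]
Step 4: x=[3.0000 16.0000 18.0000] v=[-8.0000 6.0000 -2.0000]
Step 5: x=[9.0000 8.0000 21.0000] v=[12.0000 -16.0000 6.0000]
Step 6: x=[5.0000 14.0000 17.0000] v=[-8.0000 12.0000 -8.0000]
Step 7: x=[5.0000 14.0000 16.0000] v=[0.0000 0.0000 -2.0000]
Max displacement = 5.0000

Answer: 5.0000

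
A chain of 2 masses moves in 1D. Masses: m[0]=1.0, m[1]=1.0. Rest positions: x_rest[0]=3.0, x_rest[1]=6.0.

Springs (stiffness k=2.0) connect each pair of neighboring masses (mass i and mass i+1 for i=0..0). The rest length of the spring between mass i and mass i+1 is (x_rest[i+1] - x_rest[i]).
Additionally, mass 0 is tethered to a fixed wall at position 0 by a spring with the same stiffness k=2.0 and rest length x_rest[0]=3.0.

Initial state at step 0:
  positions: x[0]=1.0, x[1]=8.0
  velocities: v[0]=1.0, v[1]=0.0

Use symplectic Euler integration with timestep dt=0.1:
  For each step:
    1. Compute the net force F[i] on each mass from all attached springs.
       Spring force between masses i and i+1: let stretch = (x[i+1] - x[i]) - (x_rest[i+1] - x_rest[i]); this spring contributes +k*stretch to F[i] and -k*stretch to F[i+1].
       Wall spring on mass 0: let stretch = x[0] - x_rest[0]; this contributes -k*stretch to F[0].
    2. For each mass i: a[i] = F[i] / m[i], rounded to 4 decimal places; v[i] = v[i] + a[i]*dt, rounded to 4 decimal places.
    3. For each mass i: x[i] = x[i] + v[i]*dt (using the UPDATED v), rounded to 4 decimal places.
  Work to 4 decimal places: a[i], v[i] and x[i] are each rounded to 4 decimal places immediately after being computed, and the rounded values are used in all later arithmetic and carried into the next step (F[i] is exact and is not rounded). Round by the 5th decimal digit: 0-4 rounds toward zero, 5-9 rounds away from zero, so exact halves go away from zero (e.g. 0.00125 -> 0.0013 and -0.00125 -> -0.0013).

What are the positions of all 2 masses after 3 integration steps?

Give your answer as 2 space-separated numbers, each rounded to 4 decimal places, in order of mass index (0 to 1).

Step 0: x=[1.0000 8.0000] v=[1.0000 0.0000]
Step 1: x=[1.2200 7.9200] v=[2.2000 -0.8000]
Step 2: x=[1.5496 7.7660] v=[3.2960 -1.5400]
Step 3: x=[1.9725 7.5477] v=[4.2294 -2.1833]

Answer: 1.9725 7.5477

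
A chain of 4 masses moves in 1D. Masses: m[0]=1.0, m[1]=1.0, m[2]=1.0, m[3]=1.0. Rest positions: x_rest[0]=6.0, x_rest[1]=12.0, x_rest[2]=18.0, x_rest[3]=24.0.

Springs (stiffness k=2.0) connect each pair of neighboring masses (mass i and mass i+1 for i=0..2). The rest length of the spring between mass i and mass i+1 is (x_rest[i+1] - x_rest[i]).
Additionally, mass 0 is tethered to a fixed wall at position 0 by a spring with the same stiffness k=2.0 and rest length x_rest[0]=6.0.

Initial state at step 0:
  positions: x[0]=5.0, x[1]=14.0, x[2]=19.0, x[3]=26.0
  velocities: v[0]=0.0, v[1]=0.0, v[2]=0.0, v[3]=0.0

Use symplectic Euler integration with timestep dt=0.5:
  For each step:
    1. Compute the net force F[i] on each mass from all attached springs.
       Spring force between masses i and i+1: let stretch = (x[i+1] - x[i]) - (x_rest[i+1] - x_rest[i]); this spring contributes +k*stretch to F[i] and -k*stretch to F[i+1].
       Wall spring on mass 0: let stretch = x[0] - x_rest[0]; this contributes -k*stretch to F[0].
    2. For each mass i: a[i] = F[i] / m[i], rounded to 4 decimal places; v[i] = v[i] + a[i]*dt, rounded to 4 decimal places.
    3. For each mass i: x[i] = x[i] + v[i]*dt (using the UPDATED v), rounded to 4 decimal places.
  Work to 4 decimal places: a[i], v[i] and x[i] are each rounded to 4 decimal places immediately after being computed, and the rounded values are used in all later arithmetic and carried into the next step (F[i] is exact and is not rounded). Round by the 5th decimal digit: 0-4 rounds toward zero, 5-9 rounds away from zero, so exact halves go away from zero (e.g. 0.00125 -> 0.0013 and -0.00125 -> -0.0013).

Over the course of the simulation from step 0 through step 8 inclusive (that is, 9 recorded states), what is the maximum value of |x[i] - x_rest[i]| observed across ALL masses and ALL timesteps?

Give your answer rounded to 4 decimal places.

Answer: 2.4998

Derivation:
Step 0: x=[5.0000 14.0000 19.0000 26.0000] v=[0.0000 0.0000 0.0000 0.0000]
Step 1: x=[7.0000 12.0000 20.0000 25.5000] v=[4.0000 -4.0000 2.0000 -1.0000]
Step 2: x=[8.0000 11.5000 19.7500 25.2500] v=[2.0000 -1.0000 -0.5000 -0.5000]
Step 3: x=[6.7500 13.3750 18.1250 25.2500] v=[-2.5000 3.7500 -3.2500 0.0000]
Step 4: x=[5.4375 14.3125 17.6875 24.6875] v=[-2.6250 1.8750 -0.8750 -1.1250]
Step 5: x=[5.8438 12.5000 19.0625 23.6250] v=[0.8125 -3.6250 2.7500 -2.1250]
Step 6: x=[6.6563 10.6407 19.4375 23.2813] v=[1.6249 -3.7187 0.7500 -0.6875]
Step 7: x=[6.1328 11.1876 17.3360 24.0157] v=[-1.0470 1.0937 -4.2030 1.4687]
Step 8: x=[5.0703 12.2813 15.5002 24.4102] v=[-2.1250 2.1873 -3.6717 0.7890]
Max displacement = 2.4998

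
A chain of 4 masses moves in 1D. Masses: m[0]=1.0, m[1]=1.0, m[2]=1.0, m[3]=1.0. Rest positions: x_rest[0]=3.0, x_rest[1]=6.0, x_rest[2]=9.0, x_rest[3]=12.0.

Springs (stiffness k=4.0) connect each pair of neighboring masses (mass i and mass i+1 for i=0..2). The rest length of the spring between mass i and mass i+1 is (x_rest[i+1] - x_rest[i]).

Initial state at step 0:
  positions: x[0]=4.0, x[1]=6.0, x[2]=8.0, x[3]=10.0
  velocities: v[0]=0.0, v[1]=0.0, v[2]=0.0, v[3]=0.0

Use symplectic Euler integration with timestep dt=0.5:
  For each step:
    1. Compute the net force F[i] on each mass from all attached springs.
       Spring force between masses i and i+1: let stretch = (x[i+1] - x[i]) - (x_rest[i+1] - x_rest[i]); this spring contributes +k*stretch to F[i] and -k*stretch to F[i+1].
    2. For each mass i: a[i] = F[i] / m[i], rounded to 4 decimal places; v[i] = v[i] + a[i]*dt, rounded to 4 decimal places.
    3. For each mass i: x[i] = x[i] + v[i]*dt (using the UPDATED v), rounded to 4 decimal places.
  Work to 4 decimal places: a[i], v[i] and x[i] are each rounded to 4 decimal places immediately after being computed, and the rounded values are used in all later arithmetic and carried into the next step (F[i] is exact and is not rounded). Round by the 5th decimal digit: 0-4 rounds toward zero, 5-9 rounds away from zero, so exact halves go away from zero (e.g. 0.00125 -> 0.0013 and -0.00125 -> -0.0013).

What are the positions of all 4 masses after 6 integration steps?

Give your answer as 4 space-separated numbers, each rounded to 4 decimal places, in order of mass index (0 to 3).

Step 0: x=[4.0000 6.0000 8.0000 10.0000] v=[0.0000 0.0000 0.0000 0.0000]
Step 1: x=[3.0000 6.0000 8.0000 11.0000] v=[-2.0000 0.0000 0.0000 2.0000]
Step 2: x=[2.0000 5.0000 9.0000 12.0000] v=[-2.0000 -2.0000 2.0000 2.0000]
Step 3: x=[1.0000 5.0000 9.0000 13.0000] v=[-2.0000 0.0000 0.0000 2.0000]
Step 4: x=[1.0000 5.0000 9.0000 13.0000] v=[0.0000 0.0000 0.0000 0.0000]
Step 5: x=[2.0000 5.0000 9.0000 12.0000] v=[2.0000 0.0000 0.0000 -2.0000]
Step 6: x=[3.0000 6.0000 8.0000 11.0000] v=[2.0000 2.0000 -2.0000 -2.0000]

Answer: 3.0000 6.0000 8.0000 11.0000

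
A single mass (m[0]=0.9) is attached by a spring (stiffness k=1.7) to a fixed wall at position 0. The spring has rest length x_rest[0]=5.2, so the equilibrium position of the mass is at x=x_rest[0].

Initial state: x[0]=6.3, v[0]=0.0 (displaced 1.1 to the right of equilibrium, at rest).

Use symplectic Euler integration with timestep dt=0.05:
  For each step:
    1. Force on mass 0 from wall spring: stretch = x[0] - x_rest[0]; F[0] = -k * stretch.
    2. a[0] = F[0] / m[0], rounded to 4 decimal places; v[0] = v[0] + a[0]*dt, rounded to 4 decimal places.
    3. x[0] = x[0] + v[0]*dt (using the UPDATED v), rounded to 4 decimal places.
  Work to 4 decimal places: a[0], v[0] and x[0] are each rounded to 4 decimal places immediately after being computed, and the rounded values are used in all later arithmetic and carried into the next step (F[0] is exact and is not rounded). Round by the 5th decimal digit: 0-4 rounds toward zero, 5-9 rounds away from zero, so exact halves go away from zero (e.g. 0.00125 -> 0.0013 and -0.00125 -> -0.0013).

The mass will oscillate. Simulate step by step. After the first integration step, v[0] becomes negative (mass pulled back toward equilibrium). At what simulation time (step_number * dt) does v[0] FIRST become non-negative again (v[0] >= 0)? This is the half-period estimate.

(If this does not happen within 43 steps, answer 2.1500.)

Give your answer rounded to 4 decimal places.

Answer: 2.1500

Derivation:
Step 0: x=[6.3000] v=[0.0000]
Step 1: x=[6.2948] v=[-0.1039]
Step 2: x=[6.2844] v=[-0.2073]
Step 3: x=[6.2689] v=[-0.3097]
Step 4: x=[6.2484] v=[-0.4107]
Step 5: x=[6.2229] v=[-0.5097]
Step 6: x=[6.1926] v=[-0.6063]
Step 7: x=[6.1576] v=[-0.7000]
Step 8: x=[6.1181] v=[-0.7904]
Step 9: x=[6.0742] v=[-0.8771]
Step 10: x=[6.0262] v=[-0.9597]
Step 11: x=[5.9743] v=[-1.0377]
Step 12: x=[5.9188] v=[-1.1108]
Step 13: x=[5.8599] v=[-1.1787]
Step 14: x=[5.7979] v=[-1.2410]
Step 15: x=[5.7330] v=[-1.2975]
Step 16: x=[5.6656] v=[-1.3478]
Step 17: x=[5.5960] v=[-1.3918]
Step 18: x=[5.5245] v=[-1.4292]
Step 19: x=[5.4515] v=[-1.4598]
Step 20: x=[5.3773] v=[-1.4836]
Step 21: x=[5.3023] v=[-1.5003]
Step 22: x=[5.2268] v=[-1.5100]
Step 23: x=[5.1512] v=[-1.5125]
Step 24: x=[5.0758] v=[-1.5079]
Step 25: x=[5.0010] v=[-1.4962]
Step 26: x=[4.9271] v=[-1.4774]
Step 27: x=[4.8545] v=[-1.4516]
Step 28: x=[4.7836] v=[-1.4190]
Step 29: x=[4.7146] v=[-1.3797]
Step 30: x=[4.6479] v=[-1.3339]
Step 31: x=[4.5838] v=[-1.2818]
Step 32: x=[4.5226] v=[-1.2236]
Step 33: x=[4.4646] v=[-1.1596]
Step 34: x=[4.4101] v=[-1.0901]
Step 35: x=[4.3593] v=[-1.0155]
Step 36: x=[4.3125] v=[-0.9361]
Step 37: x=[4.2699] v=[-0.8523]
Step 38: x=[4.2317] v=[-0.7645]
Step 39: x=[4.1980] v=[-0.6731]
Step 40: x=[4.1691] v=[-0.5785]
Step 41: x=[4.1450] v=[-0.4811]
Step 42: x=[4.1259] v=[-0.3815]
Step 43: x=[4.1119] v=[-0.2801]
v[0] did not become non-negative within 43 steps; using fallback time=2.1500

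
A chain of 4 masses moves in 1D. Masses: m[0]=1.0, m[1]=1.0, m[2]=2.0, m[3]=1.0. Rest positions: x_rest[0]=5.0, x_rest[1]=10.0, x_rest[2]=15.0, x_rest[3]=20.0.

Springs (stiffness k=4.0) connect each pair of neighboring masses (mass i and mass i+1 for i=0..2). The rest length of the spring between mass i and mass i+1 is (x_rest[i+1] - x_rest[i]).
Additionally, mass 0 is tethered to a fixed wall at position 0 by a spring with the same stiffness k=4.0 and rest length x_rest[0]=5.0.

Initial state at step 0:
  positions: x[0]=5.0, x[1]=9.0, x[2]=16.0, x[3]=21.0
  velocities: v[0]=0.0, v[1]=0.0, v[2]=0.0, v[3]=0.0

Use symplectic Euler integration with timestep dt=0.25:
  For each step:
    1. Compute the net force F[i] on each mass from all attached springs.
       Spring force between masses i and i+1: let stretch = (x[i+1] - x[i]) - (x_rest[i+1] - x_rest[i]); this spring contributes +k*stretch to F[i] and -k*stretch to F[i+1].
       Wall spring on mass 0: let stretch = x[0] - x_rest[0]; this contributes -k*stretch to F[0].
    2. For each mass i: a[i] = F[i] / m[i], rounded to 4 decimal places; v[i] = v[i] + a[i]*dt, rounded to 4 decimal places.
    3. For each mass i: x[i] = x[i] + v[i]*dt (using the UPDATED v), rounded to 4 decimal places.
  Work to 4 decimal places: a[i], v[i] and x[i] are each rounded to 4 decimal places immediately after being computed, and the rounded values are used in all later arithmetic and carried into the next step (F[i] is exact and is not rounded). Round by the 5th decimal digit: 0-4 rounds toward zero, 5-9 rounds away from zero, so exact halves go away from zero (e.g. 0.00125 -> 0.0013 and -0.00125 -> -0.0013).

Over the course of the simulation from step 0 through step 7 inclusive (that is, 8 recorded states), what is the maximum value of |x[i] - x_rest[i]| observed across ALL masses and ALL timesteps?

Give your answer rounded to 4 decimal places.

Step 0: x=[5.0000 9.0000 16.0000 21.0000] v=[0.0000 0.0000 0.0000 0.0000]
Step 1: x=[4.7500 9.7500 15.7500 21.0000] v=[-1.0000 3.0000 -1.0000 0.0000]
Step 2: x=[4.5625 10.7500 15.4063 20.9375] v=[-0.7500 4.0000 -1.3750 -0.2500]
Step 3: x=[4.7813 11.3672 15.1719 20.7422] v=[0.8750 2.4688 -0.9376 -0.7812]
Step 4: x=[5.4512 11.2891 15.1582 20.4043] v=[2.6796 -0.3124 -0.0548 -1.3515]
Step 5: x=[6.2178 10.7188 15.3166 20.0049] v=[3.0663 -2.2812 0.6337 -1.5976]
Step 6: x=[6.5552 10.1727 15.4864 19.6834] v=[1.3495 -2.1844 0.6790 -1.2859]
Step 7: x=[6.1582 10.0507 15.5166 19.5627] v=[-1.5882 -0.4882 0.1207 -0.4829]
Max displacement = 1.5552

Answer: 1.5552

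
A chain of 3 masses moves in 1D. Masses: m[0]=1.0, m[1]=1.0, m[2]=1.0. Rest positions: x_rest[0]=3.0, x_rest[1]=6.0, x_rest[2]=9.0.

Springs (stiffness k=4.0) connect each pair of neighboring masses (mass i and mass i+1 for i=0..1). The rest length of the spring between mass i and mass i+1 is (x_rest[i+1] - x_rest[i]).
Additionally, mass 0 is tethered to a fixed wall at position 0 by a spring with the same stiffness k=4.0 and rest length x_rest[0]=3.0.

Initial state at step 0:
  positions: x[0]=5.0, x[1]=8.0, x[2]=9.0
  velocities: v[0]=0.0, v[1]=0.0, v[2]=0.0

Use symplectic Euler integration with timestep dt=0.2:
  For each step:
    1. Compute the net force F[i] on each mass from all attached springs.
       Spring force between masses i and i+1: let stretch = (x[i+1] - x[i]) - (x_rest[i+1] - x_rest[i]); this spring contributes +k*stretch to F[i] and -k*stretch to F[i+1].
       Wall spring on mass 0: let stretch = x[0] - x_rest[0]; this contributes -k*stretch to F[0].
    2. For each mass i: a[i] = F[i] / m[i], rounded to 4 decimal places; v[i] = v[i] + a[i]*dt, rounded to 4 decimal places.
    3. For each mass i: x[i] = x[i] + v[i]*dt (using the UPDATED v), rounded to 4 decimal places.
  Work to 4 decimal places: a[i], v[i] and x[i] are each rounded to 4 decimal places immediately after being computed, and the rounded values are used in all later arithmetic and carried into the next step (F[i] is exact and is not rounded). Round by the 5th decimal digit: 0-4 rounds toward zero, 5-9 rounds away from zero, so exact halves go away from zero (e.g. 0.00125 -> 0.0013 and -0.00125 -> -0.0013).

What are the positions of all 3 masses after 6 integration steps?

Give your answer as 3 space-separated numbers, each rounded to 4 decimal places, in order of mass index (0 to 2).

Answer: 1.6214 5.7406 10.8246

Derivation:
Step 0: x=[5.0000 8.0000 9.0000] v=[0.0000 0.0000 0.0000]
Step 1: x=[4.6800 7.6800 9.3200] v=[-1.6000 -1.6000 1.6000]
Step 2: x=[4.0912 7.1424 9.8576] v=[-2.9440 -2.6880 2.6880]
Step 3: x=[3.3360 6.5510 10.4408] v=[-3.7760 -2.9568 2.9158]
Step 4: x=[2.5614 6.0676 10.8816] v=[-3.8728 -2.4170 2.2040]
Step 5: x=[1.9380 5.7934 11.0322] v=[-3.1170 -1.3708 0.7528]
Step 6: x=[1.6214 5.7406 10.8246] v=[-1.5831 -0.2641 -1.0382]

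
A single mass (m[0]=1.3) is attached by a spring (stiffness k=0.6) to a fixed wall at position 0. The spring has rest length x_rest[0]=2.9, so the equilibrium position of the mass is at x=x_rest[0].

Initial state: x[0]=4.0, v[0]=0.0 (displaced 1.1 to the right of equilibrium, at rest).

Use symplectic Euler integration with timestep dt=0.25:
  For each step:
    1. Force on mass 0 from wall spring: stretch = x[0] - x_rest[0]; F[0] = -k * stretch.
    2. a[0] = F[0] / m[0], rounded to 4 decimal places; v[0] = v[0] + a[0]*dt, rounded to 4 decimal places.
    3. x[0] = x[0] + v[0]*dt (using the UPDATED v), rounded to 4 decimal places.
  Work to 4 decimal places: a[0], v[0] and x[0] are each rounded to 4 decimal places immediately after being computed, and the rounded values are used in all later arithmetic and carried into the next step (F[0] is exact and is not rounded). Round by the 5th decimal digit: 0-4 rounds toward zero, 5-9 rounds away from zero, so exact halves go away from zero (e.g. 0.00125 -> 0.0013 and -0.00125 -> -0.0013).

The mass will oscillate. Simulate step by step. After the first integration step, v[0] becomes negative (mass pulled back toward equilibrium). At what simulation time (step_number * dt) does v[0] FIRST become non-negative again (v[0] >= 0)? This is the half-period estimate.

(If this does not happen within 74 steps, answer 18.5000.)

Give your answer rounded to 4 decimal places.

Step 0: x=[4.0000] v=[0.0000]
Step 1: x=[3.9683] v=[-0.1269]
Step 2: x=[3.9058] v=[-0.2502]
Step 3: x=[3.8142] v=[-0.3663]
Step 4: x=[3.6963] v=[-0.4718]
Step 5: x=[3.5554] v=[-0.5637]
Step 6: x=[3.3956] v=[-0.6393]
Step 7: x=[3.2215] v=[-0.6965]
Step 8: x=[3.0381] v=[-0.7336]
Step 9: x=[2.8507] v=[-0.7495]
Step 10: x=[2.6648] v=[-0.7438]
Step 11: x=[2.4856] v=[-0.7167]
Step 12: x=[2.3184] v=[-0.6689]
Step 13: x=[2.1680] v=[-0.6018]
Step 14: x=[2.0387] v=[-0.5174]
Step 15: x=[1.9342] v=[-0.4180]
Step 16: x=[1.8576] v=[-0.3066]
Step 17: x=[1.8110] v=[-0.1863]
Step 18: x=[1.7958] v=[-0.0607]
Step 19: x=[1.8125] v=[0.0667]
First v>=0 after going negative at step 19, time=4.7500

Answer: 4.7500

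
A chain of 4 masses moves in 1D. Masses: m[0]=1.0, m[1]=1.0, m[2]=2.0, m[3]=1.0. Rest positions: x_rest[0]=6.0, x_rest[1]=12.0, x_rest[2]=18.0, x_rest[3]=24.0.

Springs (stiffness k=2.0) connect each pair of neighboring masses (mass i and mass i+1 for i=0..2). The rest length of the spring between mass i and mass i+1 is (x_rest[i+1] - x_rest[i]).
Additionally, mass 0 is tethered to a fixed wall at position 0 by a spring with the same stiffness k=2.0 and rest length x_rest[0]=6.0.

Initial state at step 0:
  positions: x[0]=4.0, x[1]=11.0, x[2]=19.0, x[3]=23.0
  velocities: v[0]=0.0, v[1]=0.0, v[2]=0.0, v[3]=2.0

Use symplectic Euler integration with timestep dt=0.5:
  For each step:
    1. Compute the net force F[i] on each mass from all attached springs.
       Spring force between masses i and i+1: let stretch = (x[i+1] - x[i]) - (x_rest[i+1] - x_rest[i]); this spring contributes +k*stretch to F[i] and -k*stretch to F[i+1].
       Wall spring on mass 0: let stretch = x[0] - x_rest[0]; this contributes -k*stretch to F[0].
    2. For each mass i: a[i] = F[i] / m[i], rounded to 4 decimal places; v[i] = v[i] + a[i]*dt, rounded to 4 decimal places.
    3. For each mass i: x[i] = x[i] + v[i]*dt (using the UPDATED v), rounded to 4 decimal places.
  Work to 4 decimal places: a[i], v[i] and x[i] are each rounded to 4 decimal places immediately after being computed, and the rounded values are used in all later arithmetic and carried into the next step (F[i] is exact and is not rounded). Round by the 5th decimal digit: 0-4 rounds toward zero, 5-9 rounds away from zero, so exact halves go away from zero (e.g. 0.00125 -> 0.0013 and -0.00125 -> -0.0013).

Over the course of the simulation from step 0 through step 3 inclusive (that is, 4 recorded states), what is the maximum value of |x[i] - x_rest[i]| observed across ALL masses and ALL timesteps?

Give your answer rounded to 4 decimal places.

Step 0: x=[4.0000 11.0000 19.0000 23.0000] v=[0.0000 0.0000 0.0000 2.0000]
Step 1: x=[5.5000 11.5000 18.0000 25.0000] v=[3.0000 1.0000 -2.0000 4.0000]
Step 2: x=[7.2500 12.2500 17.1250 26.5000] v=[3.5000 1.5000 -1.7500 3.0000]
Step 3: x=[7.8750 12.9375 17.3750 26.3125] v=[1.2500 1.3750 0.5000 -0.3750]
Max displacement = 2.5000

Answer: 2.5000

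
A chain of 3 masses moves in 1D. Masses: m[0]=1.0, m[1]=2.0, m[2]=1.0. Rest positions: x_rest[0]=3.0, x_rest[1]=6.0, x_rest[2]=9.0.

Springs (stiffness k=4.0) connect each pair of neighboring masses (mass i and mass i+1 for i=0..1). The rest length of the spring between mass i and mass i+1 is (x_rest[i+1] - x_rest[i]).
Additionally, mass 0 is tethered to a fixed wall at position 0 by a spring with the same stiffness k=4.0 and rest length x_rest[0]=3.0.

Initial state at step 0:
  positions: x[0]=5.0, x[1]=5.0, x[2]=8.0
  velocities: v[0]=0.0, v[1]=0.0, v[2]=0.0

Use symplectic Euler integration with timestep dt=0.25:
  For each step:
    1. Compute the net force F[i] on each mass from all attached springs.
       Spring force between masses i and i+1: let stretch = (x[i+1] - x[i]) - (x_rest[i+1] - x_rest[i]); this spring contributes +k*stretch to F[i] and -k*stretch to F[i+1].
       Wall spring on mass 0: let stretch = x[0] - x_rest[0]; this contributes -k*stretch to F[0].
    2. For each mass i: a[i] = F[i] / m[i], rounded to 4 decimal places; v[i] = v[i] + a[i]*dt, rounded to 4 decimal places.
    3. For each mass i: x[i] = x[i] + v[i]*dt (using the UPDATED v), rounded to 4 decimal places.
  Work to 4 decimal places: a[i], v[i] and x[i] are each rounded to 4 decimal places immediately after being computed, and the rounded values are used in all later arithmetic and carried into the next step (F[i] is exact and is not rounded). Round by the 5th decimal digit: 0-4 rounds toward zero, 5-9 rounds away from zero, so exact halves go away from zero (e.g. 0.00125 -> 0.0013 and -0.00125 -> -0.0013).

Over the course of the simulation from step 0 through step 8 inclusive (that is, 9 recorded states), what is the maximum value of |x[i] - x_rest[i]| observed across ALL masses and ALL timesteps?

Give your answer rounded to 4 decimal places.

Answer: 2.4199

Derivation:
Step 0: x=[5.0000 5.0000 8.0000] v=[0.0000 0.0000 0.0000]
Step 1: x=[3.7500 5.3750 8.0000] v=[-5.0000 1.5000 0.0000]
Step 2: x=[1.9688 5.8750 8.0938] v=[-7.1250 2.0000 0.3750]
Step 3: x=[0.6719 6.1641 8.3829] v=[-5.1876 1.1563 1.1562]
Step 4: x=[0.5801 6.0440 8.8673] v=[-0.3673 -0.4804 1.9374]
Step 5: x=[1.7092 5.5938 9.3958] v=[4.5165 -1.8007 2.1141]
Step 6: x=[3.3822 5.1333 9.7238] v=[6.6919 -1.8420 1.3121]
Step 7: x=[4.6474 5.0277 9.6542] v=[5.0608 -0.4223 -0.2784]
Step 8: x=[4.8458 5.4529 9.1780] v=[0.7937 1.7008 -1.9049]
Max displacement = 2.4199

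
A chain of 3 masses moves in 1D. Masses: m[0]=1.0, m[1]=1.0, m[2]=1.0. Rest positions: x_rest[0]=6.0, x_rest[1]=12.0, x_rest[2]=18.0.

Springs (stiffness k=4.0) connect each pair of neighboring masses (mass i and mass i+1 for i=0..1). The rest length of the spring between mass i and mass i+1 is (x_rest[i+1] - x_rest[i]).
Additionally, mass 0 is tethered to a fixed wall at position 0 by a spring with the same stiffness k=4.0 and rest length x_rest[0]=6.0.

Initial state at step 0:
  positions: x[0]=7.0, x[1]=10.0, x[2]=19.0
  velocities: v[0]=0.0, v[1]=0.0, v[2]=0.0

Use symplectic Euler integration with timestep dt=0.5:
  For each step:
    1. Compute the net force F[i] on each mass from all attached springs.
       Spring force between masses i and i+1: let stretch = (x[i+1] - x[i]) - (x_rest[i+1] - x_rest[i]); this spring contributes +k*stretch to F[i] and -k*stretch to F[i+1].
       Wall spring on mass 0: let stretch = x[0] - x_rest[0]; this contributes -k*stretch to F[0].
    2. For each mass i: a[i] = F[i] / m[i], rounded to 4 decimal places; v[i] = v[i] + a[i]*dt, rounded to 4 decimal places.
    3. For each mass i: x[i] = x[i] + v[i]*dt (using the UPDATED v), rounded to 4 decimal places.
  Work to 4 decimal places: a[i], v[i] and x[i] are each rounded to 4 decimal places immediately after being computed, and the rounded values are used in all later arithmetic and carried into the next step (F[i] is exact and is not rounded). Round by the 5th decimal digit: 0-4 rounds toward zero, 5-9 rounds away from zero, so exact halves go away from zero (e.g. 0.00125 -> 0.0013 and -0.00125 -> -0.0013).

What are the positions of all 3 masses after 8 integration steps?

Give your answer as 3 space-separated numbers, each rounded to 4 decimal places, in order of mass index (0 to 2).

Answer: 9.0000 8.0000 20.0000

Derivation:
Step 0: x=[7.0000 10.0000 19.0000] v=[0.0000 0.0000 0.0000]
Step 1: x=[3.0000 16.0000 16.0000] v=[-8.0000 12.0000 -6.0000]
Step 2: x=[9.0000 9.0000 19.0000] v=[12.0000 -14.0000 6.0000]
Step 3: x=[6.0000 12.0000 18.0000] v=[-6.0000 6.0000 -2.0000]
Step 4: x=[3.0000 15.0000 17.0000] v=[-6.0000 6.0000 -2.0000]
Step 5: x=[9.0000 8.0000 20.0000] v=[12.0000 -14.0000 6.0000]
Step 6: x=[5.0000 14.0000 17.0000] v=[-8.0000 12.0000 -6.0000]
Step 7: x=[5.0000 14.0000 17.0000] v=[0.0000 0.0000 0.0000]
Step 8: x=[9.0000 8.0000 20.0000] v=[8.0000 -12.0000 6.0000]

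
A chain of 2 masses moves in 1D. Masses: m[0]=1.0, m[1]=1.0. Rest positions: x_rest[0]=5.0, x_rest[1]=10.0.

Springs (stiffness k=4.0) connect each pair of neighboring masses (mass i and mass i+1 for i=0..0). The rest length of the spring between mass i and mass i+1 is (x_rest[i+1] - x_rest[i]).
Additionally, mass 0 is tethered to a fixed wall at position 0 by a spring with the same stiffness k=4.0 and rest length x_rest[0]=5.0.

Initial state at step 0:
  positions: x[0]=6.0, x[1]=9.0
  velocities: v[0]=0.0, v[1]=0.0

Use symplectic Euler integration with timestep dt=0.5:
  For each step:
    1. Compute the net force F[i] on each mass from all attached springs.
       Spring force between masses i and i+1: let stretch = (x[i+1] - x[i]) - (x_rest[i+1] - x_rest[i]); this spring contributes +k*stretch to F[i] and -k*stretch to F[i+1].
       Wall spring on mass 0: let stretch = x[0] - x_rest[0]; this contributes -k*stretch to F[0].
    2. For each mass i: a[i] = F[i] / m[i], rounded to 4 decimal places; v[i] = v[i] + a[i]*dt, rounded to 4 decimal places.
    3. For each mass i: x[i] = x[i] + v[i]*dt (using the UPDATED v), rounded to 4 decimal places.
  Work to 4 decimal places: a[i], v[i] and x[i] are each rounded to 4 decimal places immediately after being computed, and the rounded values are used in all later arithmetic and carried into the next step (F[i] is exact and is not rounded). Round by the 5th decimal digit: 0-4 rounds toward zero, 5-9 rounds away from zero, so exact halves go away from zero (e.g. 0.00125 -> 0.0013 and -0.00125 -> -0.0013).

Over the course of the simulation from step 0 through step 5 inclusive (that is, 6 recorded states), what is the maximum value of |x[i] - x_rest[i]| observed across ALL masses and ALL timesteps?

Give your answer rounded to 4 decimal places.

Answer: 2.0000

Derivation:
Step 0: x=[6.0000 9.0000] v=[0.0000 0.0000]
Step 1: x=[3.0000 11.0000] v=[-6.0000 4.0000]
Step 2: x=[5.0000 10.0000] v=[4.0000 -2.0000]
Step 3: x=[7.0000 9.0000] v=[4.0000 -2.0000]
Step 4: x=[4.0000 11.0000] v=[-6.0000 4.0000]
Step 5: x=[4.0000 11.0000] v=[0.0000 0.0000]
Max displacement = 2.0000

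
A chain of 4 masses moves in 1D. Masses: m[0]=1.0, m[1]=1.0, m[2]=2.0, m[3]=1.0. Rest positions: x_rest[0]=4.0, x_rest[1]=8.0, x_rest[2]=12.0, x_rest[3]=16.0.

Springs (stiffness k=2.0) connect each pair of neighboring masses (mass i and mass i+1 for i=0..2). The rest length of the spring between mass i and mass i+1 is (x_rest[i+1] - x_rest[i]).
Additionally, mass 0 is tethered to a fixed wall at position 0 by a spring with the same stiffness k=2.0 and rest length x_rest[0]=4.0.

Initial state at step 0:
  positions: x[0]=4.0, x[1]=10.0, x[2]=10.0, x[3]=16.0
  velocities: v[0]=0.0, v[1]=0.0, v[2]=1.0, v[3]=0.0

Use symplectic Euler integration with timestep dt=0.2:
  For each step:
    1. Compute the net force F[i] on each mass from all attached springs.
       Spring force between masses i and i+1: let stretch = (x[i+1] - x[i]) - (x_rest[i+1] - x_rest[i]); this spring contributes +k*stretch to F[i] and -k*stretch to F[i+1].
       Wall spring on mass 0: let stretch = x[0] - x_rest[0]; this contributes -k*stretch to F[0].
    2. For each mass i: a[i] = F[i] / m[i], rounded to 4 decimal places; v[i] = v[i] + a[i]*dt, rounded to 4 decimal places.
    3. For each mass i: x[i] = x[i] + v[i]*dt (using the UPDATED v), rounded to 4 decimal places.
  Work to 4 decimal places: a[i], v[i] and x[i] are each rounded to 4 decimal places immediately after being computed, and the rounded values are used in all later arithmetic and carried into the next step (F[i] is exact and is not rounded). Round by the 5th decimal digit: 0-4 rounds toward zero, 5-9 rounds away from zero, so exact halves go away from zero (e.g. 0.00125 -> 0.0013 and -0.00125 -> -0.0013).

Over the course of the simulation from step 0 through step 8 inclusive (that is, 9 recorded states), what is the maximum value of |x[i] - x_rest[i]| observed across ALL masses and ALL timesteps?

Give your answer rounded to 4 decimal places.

Answer: 2.0093

Derivation:
Step 0: x=[4.0000 10.0000 10.0000 16.0000] v=[0.0000 0.0000 1.0000 0.0000]
Step 1: x=[4.1600 9.5200 10.4400 15.8400] v=[0.8000 -2.4000 2.2000 -0.8000]
Step 2: x=[4.4160 8.6848 11.0592 15.5680] v=[1.2800 -4.1760 3.0960 -1.3600]
Step 3: x=[4.6602 7.6980 11.7638 15.2553] v=[1.2211 -4.9338 3.5229 -1.5635]
Step 4: x=[4.7746 6.7935 12.4454 14.9833] v=[0.5721 -4.5226 3.4080 -1.3601]
Step 5: x=[4.6686 6.1796 13.0024 14.8282] v=[-0.5302 -3.0694 2.7852 -0.7753]
Step 6: x=[4.3100 5.9907 13.3596 14.8471] v=[-1.7932 -0.9447 1.7858 0.0944]
Step 7: x=[3.7410 6.2568 13.4815 15.0670] v=[-2.8449 1.3306 0.6095 1.0994]
Step 8: x=[3.0740 6.8996 13.3778 15.4800] v=[-3.3350 3.2142 -0.5183 2.0652]
Max displacement = 2.0093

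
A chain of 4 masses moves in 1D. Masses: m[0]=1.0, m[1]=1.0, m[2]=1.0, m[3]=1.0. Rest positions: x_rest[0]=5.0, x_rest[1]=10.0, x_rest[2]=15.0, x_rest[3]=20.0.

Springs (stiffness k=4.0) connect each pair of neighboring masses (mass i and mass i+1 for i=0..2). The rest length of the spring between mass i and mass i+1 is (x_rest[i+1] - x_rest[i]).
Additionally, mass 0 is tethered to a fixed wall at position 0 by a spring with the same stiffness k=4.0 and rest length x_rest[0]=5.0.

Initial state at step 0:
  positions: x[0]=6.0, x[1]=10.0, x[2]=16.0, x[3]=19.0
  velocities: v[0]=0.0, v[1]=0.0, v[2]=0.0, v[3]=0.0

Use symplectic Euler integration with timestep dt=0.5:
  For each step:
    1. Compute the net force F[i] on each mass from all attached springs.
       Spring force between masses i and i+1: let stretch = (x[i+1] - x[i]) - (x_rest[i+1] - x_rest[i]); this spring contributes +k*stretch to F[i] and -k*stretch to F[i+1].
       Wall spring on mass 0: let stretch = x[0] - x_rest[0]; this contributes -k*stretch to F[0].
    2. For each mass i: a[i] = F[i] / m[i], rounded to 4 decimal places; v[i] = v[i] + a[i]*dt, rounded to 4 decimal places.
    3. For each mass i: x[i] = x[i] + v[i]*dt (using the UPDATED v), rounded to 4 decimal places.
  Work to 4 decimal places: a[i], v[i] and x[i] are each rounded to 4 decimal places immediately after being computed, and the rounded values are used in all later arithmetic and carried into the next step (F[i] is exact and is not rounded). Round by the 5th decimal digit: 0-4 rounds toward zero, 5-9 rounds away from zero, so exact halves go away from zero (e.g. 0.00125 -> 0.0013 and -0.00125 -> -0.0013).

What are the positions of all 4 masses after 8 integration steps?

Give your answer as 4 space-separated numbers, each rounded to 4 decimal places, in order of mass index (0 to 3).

Answer: 4.0000 10.0000 14.0000 21.0000

Derivation:
Step 0: x=[6.0000 10.0000 16.0000 19.0000] v=[0.0000 0.0000 0.0000 0.0000]
Step 1: x=[4.0000 12.0000 13.0000 21.0000] v=[-4.0000 4.0000 -6.0000 4.0000]
Step 2: x=[6.0000 7.0000 17.0000 20.0000] v=[4.0000 -10.0000 8.0000 -2.0000]
Step 3: x=[3.0000 11.0000 14.0000 21.0000] v=[-6.0000 8.0000 -6.0000 2.0000]
Step 4: x=[5.0000 10.0000 15.0000 20.0000] v=[4.0000 -2.0000 2.0000 -2.0000]
Step 5: x=[7.0000 9.0000 16.0000 19.0000] v=[4.0000 -2.0000 2.0000 -2.0000]
Step 6: x=[4.0000 13.0000 13.0000 20.0000] v=[-6.0000 8.0000 -6.0000 2.0000]
Step 7: x=[6.0000 8.0000 17.0000 19.0000] v=[4.0000 -10.0000 8.0000 -2.0000]
Step 8: x=[4.0000 10.0000 14.0000 21.0000] v=[-4.0000 4.0000 -6.0000 4.0000]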